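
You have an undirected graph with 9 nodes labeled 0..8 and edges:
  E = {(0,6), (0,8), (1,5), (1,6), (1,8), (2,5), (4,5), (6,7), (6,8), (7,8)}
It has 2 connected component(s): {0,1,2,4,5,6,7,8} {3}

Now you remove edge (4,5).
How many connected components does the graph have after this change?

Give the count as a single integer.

Answer: 3

Derivation:
Initial component count: 2
Remove (4,5): it was a bridge. Count increases: 2 -> 3.
  After removal, components: {0,1,2,5,6,7,8} {3} {4}
New component count: 3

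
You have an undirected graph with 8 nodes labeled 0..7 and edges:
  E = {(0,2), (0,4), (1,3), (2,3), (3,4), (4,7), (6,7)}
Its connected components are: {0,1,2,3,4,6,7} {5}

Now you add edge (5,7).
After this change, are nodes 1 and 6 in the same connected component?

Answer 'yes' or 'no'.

Answer: yes

Derivation:
Initial components: {0,1,2,3,4,6,7} {5}
Adding edge (5,7): merges {5} and {0,1,2,3,4,6,7}.
New components: {0,1,2,3,4,5,6,7}
Are 1 and 6 in the same component? yes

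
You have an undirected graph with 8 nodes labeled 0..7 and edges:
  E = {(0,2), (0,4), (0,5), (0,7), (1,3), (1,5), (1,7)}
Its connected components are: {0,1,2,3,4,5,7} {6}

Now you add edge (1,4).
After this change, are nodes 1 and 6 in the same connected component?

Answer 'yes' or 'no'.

Answer: no

Derivation:
Initial components: {0,1,2,3,4,5,7} {6}
Adding edge (1,4): both already in same component {0,1,2,3,4,5,7}. No change.
New components: {0,1,2,3,4,5,7} {6}
Are 1 and 6 in the same component? no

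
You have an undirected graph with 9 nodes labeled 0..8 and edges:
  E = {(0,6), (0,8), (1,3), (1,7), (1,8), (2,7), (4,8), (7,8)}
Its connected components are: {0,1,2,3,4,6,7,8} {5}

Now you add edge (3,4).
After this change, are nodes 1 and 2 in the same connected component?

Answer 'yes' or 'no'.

Answer: yes

Derivation:
Initial components: {0,1,2,3,4,6,7,8} {5}
Adding edge (3,4): both already in same component {0,1,2,3,4,6,7,8}. No change.
New components: {0,1,2,3,4,6,7,8} {5}
Are 1 and 2 in the same component? yes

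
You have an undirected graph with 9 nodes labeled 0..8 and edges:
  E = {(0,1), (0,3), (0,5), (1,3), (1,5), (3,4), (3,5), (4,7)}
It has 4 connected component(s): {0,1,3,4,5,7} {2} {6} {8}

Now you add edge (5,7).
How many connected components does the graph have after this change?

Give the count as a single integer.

Answer: 4

Derivation:
Initial component count: 4
Add (5,7): endpoints already in same component. Count unchanged: 4.
New component count: 4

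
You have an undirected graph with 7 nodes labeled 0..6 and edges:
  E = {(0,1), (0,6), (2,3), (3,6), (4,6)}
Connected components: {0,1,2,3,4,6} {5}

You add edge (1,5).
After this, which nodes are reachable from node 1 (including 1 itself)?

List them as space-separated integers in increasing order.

Answer: 0 1 2 3 4 5 6

Derivation:
Before: nodes reachable from 1: {0,1,2,3,4,6}
Adding (1,5): merges 1's component with another. Reachability grows.
After: nodes reachable from 1: {0,1,2,3,4,5,6}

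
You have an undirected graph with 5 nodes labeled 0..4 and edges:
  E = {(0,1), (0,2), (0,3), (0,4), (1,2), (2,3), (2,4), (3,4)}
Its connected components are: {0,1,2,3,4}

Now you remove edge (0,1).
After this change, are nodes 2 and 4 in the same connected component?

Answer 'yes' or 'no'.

Initial components: {0,1,2,3,4}
Removing edge (0,1): not a bridge — component count unchanged at 1.
New components: {0,1,2,3,4}
Are 2 and 4 in the same component? yes

Answer: yes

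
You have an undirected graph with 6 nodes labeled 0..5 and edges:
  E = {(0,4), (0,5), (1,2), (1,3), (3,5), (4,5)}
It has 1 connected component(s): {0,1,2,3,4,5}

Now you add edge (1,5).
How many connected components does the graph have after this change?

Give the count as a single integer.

Initial component count: 1
Add (1,5): endpoints already in same component. Count unchanged: 1.
New component count: 1

Answer: 1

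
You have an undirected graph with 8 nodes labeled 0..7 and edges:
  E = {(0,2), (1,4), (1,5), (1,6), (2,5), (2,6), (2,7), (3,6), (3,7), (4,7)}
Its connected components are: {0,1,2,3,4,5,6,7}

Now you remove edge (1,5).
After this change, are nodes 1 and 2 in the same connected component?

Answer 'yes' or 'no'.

Answer: yes

Derivation:
Initial components: {0,1,2,3,4,5,6,7}
Removing edge (1,5): not a bridge — component count unchanged at 1.
New components: {0,1,2,3,4,5,6,7}
Are 1 and 2 in the same component? yes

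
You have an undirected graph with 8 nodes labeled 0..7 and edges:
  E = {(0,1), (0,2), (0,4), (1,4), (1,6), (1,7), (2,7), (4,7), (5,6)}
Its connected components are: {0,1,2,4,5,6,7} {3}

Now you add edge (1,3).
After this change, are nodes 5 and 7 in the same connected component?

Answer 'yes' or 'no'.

Answer: yes

Derivation:
Initial components: {0,1,2,4,5,6,7} {3}
Adding edge (1,3): merges {0,1,2,4,5,6,7} and {3}.
New components: {0,1,2,3,4,5,6,7}
Are 5 and 7 in the same component? yes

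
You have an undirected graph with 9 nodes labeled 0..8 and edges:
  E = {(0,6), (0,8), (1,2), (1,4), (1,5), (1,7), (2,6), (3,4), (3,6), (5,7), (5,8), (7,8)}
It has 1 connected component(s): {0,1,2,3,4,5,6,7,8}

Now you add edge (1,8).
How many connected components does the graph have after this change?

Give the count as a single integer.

Initial component count: 1
Add (1,8): endpoints already in same component. Count unchanged: 1.
New component count: 1

Answer: 1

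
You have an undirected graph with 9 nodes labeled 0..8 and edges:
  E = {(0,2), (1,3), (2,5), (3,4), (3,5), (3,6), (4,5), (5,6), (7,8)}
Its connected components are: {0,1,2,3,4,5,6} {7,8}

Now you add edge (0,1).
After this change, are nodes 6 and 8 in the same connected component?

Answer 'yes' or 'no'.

Initial components: {0,1,2,3,4,5,6} {7,8}
Adding edge (0,1): both already in same component {0,1,2,3,4,5,6}. No change.
New components: {0,1,2,3,4,5,6} {7,8}
Are 6 and 8 in the same component? no

Answer: no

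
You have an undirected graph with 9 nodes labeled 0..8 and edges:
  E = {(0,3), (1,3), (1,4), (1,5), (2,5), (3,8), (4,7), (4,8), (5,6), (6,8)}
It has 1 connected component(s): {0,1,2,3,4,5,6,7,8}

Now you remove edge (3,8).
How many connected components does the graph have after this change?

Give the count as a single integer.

Initial component count: 1
Remove (3,8): not a bridge. Count unchanged: 1.
  After removal, components: {0,1,2,3,4,5,6,7,8}
New component count: 1

Answer: 1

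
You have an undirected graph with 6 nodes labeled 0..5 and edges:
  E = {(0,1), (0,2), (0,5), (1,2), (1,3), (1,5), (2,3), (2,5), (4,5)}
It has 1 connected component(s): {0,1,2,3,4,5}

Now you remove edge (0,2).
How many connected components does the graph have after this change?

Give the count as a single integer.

Answer: 1

Derivation:
Initial component count: 1
Remove (0,2): not a bridge. Count unchanged: 1.
  After removal, components: {0,1,2,3,4,5}
New component count: 1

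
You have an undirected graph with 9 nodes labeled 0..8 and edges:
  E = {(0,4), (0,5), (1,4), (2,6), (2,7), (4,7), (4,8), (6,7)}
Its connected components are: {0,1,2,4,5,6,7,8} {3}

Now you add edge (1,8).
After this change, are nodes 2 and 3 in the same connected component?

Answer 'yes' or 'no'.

Answer: no

Derivation:
Initial components: {0,1,2,4,5,6,7,8} {3}
Adding edge (1,8): both already in same component {0,1,2,4,5,6,7,8}. No change.
New components: {0,1,2,4,5,6,7,8} {3}
Are 2 and 3 in the same component? no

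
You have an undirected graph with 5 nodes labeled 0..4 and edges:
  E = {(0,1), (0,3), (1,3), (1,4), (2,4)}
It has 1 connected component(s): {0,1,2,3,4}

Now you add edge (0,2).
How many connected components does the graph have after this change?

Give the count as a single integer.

Answer: 1

Derivation:
Initial component count: 1
Add (0,2): endpoints already in same component. Count unchanged: 1.
New component count: 1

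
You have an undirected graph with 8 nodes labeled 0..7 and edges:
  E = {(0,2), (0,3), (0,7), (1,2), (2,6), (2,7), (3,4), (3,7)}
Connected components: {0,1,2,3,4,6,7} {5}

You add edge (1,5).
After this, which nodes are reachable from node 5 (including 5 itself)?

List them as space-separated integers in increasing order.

Answer: 0 1 2 3 4 5 6 7

Derivation:
Before: nodes reachable from 5: {5}
Adding (1,5): merges 5's component with another. Reachability grows.
After: nodes reachable from 5: {0,1,2,3,4,5,6,7}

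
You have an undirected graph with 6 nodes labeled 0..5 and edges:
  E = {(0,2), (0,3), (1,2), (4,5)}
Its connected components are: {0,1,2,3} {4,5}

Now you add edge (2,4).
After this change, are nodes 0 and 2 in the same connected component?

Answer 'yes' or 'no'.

Initial components: {0,1,2,3} {4,5}
Adding edge (2,4): merges {0,1,2,3} and {4,5}.
New components: {0,1,2,3,4,5}
Are 0 and 2 in the same component? yes

Answer: yes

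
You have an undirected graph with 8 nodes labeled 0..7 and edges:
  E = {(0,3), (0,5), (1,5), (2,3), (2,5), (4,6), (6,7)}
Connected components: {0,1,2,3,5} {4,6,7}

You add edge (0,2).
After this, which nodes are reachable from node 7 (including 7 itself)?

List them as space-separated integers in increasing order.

Before: nodes reachable from 7: {4,6,7}
Adding (0,2): both endpoints already in same component. Reachability from 7 unchanged.
After: nodes reachable from 7: {4,6,7}

Answer: 4 6 7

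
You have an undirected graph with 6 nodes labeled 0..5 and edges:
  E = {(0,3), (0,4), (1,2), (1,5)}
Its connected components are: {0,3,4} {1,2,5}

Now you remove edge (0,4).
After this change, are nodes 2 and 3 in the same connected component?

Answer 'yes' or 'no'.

Initial components: {0,3,4} {1,2,5}
Removing edge (0,4): it was a bridge — component count 2 -> 3.
New components: {0,3} {1,2,5} {4}
Are 2 and 3 in the same component? no

Answer: no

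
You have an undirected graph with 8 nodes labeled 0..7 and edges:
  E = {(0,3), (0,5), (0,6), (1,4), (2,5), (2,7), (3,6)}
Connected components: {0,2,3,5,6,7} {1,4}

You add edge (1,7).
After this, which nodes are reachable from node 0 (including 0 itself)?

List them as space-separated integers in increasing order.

Answer: 0 1 2 3 4 5 6 7

Derivation:
Before: nodes reachable from 0: {0,2,3,5,6,7}
Adding (1,7): merges 0's component with another. Reachability grows.
After: nodes reachable from 0: {0,1,2,3,4,5,6,7}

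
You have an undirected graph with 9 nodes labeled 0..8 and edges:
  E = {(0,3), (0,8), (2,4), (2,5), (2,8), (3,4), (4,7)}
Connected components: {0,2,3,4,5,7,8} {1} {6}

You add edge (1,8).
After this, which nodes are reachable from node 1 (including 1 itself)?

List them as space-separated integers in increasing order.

Answer: 0 1 2 3 4 5 7 8

Derivation:
Before: nodes reachable from 1: {1}
Adding (1,8): merges 1's component with another. Reachability grows.
After: nodes reachable from 1: {0,1,2,3,4,5,7,8}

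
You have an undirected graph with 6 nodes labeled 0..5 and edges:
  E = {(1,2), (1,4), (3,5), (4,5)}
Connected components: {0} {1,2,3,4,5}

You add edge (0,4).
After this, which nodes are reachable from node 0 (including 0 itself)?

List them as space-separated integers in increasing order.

Before: nodes reachable from 0: {0}
Adding (0,4): merges 0's component with another. Reachability grows.
After: nodes reachable from 0: {0,1,2,3,4,5}

Answer: 0 1 2 3 4 5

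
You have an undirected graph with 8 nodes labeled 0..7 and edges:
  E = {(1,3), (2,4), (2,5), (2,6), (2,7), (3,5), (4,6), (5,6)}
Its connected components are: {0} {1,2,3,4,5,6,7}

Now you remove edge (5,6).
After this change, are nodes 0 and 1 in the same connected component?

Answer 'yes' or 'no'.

Answer: no

Derivation:
Initial components: {0} {1,2,3,4,5,6,7}
Removing edge (5,6): not a bridge — component count unchanged at 2.
New components: {0} {1,2,3,4,5,6,7}
Are 0 and 1 in the same component? no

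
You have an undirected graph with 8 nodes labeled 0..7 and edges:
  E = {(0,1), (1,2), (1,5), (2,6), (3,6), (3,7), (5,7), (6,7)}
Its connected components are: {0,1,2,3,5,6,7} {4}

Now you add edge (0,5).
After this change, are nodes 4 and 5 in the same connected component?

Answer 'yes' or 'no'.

Answer: no

Derivation:
Initial components: {0,1,2,3,5,6,7} {4}
Adding edge (0,5): both already in same component {0,1,2,3,5,6,7}. No change.
New components: {0,1,2,3,5,6,7} {4}
Are 4 and 5 in the same component? no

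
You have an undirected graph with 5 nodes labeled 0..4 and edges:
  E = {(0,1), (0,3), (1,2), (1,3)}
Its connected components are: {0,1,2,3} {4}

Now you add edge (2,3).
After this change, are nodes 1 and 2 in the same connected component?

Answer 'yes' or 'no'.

Answer: yes

Derivation:
Initial components: {0,1,2,3} {4}
Adding edge (2,3): both already in same component {0,1,2,3}. No change.
New components: {0,1,2,3} {4}
Are 1 and 2 in the same component? yes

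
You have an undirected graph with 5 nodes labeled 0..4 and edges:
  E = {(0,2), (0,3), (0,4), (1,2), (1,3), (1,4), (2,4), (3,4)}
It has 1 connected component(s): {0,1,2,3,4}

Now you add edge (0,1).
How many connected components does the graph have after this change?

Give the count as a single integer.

Answer: 1

Derivation:
Initial component count: 1
Add (0,1): endpoints already in same component. Count unchanged: 1.
New component count: 1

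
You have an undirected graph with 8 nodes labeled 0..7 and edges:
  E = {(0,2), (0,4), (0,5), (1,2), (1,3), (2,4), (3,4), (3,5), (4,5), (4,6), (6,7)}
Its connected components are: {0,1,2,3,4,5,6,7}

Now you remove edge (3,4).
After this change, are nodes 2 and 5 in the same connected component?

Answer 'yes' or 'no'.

Answer: yes

Derivation:
Initial components: {0,1,2,3,4,5,6,7}
Removing edge (3,4): not a bridge — component count unchanged at 1.
New components: {0,1,2,3,4,5,6,7}
Are 2 and 5 in the same component? yes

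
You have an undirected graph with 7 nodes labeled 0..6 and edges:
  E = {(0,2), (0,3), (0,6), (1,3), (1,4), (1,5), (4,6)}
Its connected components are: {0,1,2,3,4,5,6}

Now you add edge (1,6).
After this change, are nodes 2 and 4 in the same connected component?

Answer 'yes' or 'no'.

Initial components: {0,1,2,3,4,5,6}
Adding edge (1,6): both already in same component {0,1,2,3,4,5,6}. No change.
New components: {0,1,2,3,4,5,6}
Are 2 and 4 in the same component? yes

Answer: yes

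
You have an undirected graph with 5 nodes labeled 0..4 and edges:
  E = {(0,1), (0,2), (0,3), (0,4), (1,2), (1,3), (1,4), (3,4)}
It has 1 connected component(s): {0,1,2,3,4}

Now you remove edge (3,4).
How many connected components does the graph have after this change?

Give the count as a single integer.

Initial component count: 1
Remove (3,4): not a bridge. Count unchanged: 1.
  After removal, components: {0,1,2,3,4}
New component count: 1

Answer: 1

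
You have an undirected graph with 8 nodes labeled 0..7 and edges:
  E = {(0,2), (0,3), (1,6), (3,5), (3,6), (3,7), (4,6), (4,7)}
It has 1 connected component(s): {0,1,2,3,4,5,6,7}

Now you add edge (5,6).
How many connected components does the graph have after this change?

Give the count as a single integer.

Answer: 1

Derivation:
Initial component count: 1
Add (5,6): endpoints already in same component. Count unchanged: 1.
New component count: 1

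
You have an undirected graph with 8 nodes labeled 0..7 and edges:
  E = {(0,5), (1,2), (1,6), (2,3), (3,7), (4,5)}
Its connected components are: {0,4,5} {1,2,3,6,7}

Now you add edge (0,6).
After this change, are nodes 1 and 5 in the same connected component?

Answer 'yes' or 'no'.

Initial components: {0,4,5} {1,2,3,6,7}
Adding edge (0,6): merges {0,4,5} and {1,2,3,6,7}.
New components: {0,1,2,3,4,5,6,7}
Are 1 and 5 in the same component? yes

Answer: yes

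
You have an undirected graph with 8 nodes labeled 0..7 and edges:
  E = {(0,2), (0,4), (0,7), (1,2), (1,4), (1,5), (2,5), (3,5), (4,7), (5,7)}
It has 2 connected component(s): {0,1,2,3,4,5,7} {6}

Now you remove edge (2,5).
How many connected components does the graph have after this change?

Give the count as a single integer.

Answer: 2

Derivation:
Initial component count: 2
Remove (2,5): not a bridge. Count unchanged: 2.
  After removal, components: {0,1,2,3,4,5,7} {6}
New component count: 2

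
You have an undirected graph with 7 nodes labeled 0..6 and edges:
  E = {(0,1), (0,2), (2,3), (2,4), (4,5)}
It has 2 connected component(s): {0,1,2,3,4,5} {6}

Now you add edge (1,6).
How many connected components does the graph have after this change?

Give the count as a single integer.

Answer: 1

Derivation:
Initial component count: 2
Add (1,6): merges two components. Count decreases: 2 -> 1.
New component count: 1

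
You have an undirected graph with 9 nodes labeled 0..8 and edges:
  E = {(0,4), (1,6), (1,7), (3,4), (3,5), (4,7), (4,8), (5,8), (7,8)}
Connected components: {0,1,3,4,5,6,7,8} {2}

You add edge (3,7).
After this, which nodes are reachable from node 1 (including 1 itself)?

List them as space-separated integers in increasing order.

Answer: 0 1 3 4 5 6 7 8

Derivation:
Before: nodes reachable from 1: {0,1,3,4,5,6,7,8}
Adding (3,7): both endpoints already in same component. Reachability from 1 unchanged.
After: nodes reachable from 1: {0,1,3,4,5,6,7,8}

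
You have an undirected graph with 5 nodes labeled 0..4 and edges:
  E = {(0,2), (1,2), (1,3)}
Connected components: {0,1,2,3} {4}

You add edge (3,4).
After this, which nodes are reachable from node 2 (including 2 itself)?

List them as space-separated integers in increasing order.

Before: nodes reachable from 2: {0,1,2,3}
Adding (3,4): merges 2's component with another. Reachability grows.
After: nodes reachable from 2: {0,1,2,3,4}

Answer: 0 1 2 3 4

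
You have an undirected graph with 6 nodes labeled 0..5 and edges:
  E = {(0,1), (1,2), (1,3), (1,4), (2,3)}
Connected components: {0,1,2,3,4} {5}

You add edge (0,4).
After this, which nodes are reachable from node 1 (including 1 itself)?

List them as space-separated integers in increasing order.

Before: nodes reachable from 1: {0,1,2,3,4}
Adding (0,4): both endpoints already in same component. Reachability from 1 unchanged.
After: nodes reachable from 1: {0,1,2,3,4}

Answer: 0 1 2 3 4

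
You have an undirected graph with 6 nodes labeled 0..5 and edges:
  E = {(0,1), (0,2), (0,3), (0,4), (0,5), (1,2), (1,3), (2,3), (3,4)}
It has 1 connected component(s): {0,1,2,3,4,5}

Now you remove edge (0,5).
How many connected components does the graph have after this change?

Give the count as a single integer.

Initial component count: 1
Remove (0,5): it was a bridge. Count increases: 1 -> 2.
  After removal, components: {0,1,2,3,4} {5}
New component count: 2

Answer: 2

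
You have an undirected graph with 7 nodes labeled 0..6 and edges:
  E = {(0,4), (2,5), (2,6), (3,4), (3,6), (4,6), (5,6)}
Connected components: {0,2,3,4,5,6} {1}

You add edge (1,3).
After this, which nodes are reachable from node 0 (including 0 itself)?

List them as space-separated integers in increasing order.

Answer: 0 1 2 3 4 5 6

Derivation:
Before: nodes reachable from 0: {0,2,3,4,5,6}
Adding (1,3): merges 0's component with another. Reachability grows.
After: nodes reachable from 0: {0,1,2,3,4,5,6}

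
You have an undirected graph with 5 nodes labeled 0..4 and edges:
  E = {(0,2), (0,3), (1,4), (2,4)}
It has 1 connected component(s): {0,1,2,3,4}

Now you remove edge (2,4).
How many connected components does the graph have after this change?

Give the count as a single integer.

Initial component count: 1
Remove (2,4): it was a bridge. Count increases: 1 -> 2.
  After removal, components: {0,2,3} {1,4}
New component count: 2

Answer: 2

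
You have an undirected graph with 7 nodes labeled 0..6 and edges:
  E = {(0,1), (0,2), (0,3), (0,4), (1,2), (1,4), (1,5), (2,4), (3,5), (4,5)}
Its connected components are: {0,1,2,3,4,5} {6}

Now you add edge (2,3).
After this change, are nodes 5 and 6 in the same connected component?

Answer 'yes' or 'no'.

Initial components: {0,1,2,3,4,5} {6}
Adding edge (2,3): both already in same component {0,1,2,3,4,5}. No change.
New components: {0,1,2,3,4,5} {6}
Are 5 and 6 in the same component? no

Answer: no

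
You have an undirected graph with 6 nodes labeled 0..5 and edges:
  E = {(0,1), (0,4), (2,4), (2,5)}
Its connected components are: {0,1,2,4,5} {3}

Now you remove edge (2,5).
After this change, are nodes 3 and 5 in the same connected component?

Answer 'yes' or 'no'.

Answer: no

Derivation:
Initial components: {0,1,2,4,5} {3}
Removing edge (2,5): it was a bridge — component count 2 -> 3.
New components: {0,1,2,4} {3} {5}
Are 3 and 5 in the same component? no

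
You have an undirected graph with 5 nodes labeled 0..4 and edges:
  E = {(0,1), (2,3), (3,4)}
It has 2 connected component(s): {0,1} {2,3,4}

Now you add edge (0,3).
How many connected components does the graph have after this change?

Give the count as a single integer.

Initial component count: 2
Add (0,3): merges two components. Count decreases: 2 -> 1.
New component count: 1

Answer: 1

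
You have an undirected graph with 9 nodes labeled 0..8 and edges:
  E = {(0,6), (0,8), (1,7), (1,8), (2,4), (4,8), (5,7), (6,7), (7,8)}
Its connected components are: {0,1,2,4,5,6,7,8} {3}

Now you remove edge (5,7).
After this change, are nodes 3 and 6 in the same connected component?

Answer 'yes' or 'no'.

Answer: no

Derivation:
Initial components: {0,1,2,4,5,6,7,8} {3}
Removing edge (5,7): it was a bridge — component count 2 -> 3.
New components: {0,1,2,4,6,7,8} {3} {5}
Are 3 and 6 in the same component? no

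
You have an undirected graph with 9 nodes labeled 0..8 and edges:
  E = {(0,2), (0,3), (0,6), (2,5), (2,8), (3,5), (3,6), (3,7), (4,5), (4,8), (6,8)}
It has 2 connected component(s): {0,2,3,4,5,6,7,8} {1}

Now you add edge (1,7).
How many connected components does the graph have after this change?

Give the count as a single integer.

Initial component count: 2
Add (1,7): merges two components. Count decreases: 2 -> 1.
New component count: 1

Answer: 1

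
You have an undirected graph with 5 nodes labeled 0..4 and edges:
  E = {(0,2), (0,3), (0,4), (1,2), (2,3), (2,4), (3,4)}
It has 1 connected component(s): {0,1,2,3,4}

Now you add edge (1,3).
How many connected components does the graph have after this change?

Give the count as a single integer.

Answer: 1

Derivation:
Initial component count: 1
Add (1,3): endpoints already in same component. Count unchanged: 1.
New component count: 1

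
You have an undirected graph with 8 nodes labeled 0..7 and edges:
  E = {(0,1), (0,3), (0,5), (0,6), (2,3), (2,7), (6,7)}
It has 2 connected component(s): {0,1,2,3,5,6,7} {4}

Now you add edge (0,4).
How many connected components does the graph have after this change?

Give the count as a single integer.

Answer: 1

Derivation:
Initial component count: 2
Add (0,4): merges two components. Count decreases: 2 -> 1.
New component count: 1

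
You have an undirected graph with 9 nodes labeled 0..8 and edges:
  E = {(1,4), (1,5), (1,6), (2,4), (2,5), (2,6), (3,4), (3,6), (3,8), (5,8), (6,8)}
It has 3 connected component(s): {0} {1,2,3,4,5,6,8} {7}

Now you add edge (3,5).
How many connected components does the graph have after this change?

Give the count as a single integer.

Answer: 3

Derivation:
Initial component count: 3
Add (3,5): endpoints already in same component. Count unchanged: 3.
New component count: 3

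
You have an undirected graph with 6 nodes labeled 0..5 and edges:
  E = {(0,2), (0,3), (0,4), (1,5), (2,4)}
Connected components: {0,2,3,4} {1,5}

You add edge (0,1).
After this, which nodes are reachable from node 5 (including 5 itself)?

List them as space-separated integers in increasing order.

Answer: 0 1 2 3 4 5

Derivation:
Before: nodes reachable from 5: {1,5}
Adding (0,1): merges 5's component with another. Reachability grows.
After: nodes reachable from 5: {0,1,2,3,4,5}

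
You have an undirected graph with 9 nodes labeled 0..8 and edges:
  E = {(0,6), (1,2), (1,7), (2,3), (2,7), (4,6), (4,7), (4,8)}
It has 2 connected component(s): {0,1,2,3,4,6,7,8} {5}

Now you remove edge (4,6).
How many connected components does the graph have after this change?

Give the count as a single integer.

Initial component count: 2
Remove (4,6): it was a bridge. Count increases: 2 -> 3.
  After removal, components: {0,6} {1,2,3,4,7,8} {5}
New component count: 3

Answer: 3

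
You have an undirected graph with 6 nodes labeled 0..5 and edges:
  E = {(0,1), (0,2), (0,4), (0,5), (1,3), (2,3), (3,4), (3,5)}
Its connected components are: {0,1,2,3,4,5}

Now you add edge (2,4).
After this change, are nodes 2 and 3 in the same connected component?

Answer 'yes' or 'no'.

Initial components: {0,1,2,3,4,5}
Adding edge (2,4): both already in same component {0,1,2,3,4,5}. No change.
New components: {0,1,2,3,4,5}
Are 2 and 3 in the same component? yes

Answer: yes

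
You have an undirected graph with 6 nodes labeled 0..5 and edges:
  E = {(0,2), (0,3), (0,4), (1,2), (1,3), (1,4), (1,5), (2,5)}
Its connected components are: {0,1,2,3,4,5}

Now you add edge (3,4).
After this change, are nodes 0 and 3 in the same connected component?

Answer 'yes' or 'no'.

Answer: yes

Derivation:
Initial components: {0,1,2,3,4,5}
Adding edge (3,4): both already in same component {0,1,2,3,4,5}. No change.
New components: {0,1,2,3,4,5}
Are 0 and 3 in the same component? yes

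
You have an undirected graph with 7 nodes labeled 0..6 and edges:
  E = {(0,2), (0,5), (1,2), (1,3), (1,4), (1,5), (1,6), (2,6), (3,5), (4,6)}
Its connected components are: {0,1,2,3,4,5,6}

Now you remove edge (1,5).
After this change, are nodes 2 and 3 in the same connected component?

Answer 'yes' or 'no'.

Answer: yes

Derivation:
Initial components: {0,1,2,3,4,5,6}
Removing edge (1,5): not a bridge — component count unchanged at 1.
New components: {0,1,2,3,4,5,6}
Are 2 and 3 in the same component? yes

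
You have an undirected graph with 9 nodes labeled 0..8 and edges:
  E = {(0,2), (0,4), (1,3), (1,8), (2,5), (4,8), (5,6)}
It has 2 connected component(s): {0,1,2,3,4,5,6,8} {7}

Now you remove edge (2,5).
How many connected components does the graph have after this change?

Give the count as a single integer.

Initial component count: 2
Remove (2,5): it was a bridge. Count increases: 2 -> 3.
  After removal, components: {0,1,2,3,4,8} {5,6} {7}
New component count: 3

Answer: 3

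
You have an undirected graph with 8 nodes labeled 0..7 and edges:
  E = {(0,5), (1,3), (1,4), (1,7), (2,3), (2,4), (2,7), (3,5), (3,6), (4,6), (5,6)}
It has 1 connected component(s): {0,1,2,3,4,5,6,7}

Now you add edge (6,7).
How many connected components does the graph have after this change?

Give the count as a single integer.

Answer: 1

Derivation:
Initial component count: 1
Add (6,7): endpoints already in same component. Count unchanged: 1.
New component count: 1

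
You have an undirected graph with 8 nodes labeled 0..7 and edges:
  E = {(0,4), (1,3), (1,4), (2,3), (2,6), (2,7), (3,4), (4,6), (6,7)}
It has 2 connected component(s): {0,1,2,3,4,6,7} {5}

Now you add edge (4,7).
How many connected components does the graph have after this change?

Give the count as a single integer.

Answer: 2

Derivation:
Initial component count: 2
Add (4,7): endpoints already in same component. Count unchanged: 2.
New component count: 2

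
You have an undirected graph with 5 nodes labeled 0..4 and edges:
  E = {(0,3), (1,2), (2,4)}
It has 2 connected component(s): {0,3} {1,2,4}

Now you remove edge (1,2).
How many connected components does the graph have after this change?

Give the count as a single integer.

Initial component count: 2
Remove (1,2): it was a bridge. Count increases: 2 -> 3.
  After removal, components: {0,3} {1} {2,4}
New component count: 3

Answer: 3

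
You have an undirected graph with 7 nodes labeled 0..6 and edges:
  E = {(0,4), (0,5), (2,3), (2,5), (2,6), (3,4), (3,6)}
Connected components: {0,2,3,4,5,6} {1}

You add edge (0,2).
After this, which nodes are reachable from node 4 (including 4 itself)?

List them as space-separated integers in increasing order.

Answer: 0 2 3 4 5 6

Derivation:
Before: nodes reachable from 4: {0,2,3,4,5,6}
Adding (0,2): both endpoints already in same component. Reachability from 4 unchanged.
After: nodes reachable from 4: {0,2,3,4,5,6}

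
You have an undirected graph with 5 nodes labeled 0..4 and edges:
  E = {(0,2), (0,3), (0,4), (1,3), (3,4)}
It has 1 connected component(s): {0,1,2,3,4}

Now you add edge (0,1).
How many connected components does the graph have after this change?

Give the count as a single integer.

Answer: 1

Derivation:
Initial component count: 1
Add (0,1): endpoints already in same component. Count unchanged: 1.
New component count: 1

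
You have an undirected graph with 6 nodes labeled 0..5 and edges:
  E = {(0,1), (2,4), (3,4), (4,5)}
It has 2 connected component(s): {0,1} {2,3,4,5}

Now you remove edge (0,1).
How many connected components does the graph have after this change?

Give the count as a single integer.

Answer: 3

Derivation:
Initial component count: 2
Remove (0,1): it was a bridge. Count increases: 2 -> 3.
  After removal, components: {0} {1} {2,3,4,5}
New component count: 3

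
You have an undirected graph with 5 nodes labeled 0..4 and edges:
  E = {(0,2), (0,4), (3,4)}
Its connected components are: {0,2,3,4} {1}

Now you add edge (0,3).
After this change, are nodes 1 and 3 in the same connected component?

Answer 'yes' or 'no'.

Answer: no

Derivation:
Initial components: {0,2,3,4} {1}
Adding edge (0,3): both already in same component {0,2,3,4}. No change.
New components: {0,2,3,4} {1}
Are 1 and 3 in the same component? no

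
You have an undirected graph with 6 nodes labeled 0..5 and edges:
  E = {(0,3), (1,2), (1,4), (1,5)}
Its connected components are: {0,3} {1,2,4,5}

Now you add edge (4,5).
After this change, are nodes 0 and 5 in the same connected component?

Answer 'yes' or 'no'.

Answer: no

Derivation:
Initial components: {0,3} {1,2,4,5}
Adding edge (4,5): both already in same component {1,2,4,5}. No change.
New components: {0,3} {1,2,4,5}
Are 0 and 5 in the same component? no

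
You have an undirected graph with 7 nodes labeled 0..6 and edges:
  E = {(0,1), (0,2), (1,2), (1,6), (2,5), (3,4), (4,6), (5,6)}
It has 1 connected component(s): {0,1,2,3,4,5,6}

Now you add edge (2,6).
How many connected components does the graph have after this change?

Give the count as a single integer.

Answer: 1

Derivation:
Initial component count: 1
Add (2,6): endpoints already in same component. Count unchanged: 1.
New component count: 1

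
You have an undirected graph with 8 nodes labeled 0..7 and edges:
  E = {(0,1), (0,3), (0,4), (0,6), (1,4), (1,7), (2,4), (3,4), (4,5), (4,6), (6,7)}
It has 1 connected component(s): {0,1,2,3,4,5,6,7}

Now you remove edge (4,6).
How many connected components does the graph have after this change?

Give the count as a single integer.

Answer: 1

Derivation:
Initial component count: 1
Remove (4,6): not a bridge. Count unchanged: 1.
  After removal, components: {0,1,2,3,4,5,6,7}
New component count: 1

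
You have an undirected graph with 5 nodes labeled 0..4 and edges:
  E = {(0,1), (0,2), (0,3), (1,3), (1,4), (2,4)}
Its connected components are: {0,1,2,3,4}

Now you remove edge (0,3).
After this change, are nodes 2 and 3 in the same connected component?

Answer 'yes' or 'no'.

Answer: yes

Derivation:
Initial components: {0,1,2,3,4}
Removing edge (0,3): not a bridge — component count unchanged at 1.
New components: {0,1,2,3,4}
Are 2 and 3 in the same component? yes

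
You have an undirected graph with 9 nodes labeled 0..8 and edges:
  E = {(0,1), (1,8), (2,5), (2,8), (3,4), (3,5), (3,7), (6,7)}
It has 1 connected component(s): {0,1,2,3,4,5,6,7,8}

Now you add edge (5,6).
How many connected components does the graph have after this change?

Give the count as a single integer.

Answer: 1

Derivation:
Initial component count: 1
Add (5,6): endpoints already in same component. Count unchanged: 1.
New component count: 1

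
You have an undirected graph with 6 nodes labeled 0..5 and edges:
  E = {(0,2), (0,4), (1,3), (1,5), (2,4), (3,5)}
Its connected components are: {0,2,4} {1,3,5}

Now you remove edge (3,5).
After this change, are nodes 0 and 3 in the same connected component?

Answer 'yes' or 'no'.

Answer: no

Derivation:
Initial components: {0,2,4} {1,3,5}
Removing edge (3,5): not a bridge — component count unchanged at 2.
New components: {0,2,4} {1,3,5}
Are 0 and 3 in the same component? no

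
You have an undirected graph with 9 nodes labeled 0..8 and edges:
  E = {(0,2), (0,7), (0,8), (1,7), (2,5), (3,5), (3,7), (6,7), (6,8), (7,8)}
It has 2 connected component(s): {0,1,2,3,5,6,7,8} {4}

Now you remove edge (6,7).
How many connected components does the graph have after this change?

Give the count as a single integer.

Initial component count: 2
Remove (6,7): not a bridge. Count unchanged: 2.
  After removal, components: {0,1,2,3,5,6,7,8} {4}
New component count: 2

Answer: 2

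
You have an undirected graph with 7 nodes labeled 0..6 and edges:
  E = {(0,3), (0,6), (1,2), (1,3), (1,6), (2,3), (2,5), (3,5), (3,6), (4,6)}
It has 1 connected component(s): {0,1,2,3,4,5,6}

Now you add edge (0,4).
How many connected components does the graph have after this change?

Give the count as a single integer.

Answer: 1

Derivation:
Initial component count: 1
Add (0,4): endpoints already in same component. Count unchanged: 1.
New component count: 1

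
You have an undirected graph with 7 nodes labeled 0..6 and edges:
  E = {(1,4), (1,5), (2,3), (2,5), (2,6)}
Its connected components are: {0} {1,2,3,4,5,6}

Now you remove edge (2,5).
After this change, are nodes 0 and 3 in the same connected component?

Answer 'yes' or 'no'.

Initial components: {0} {1,2,3,4,5,6}
Removing edge (2,5): it was a bridge — component count 2 -> 3.
New components: {0} {1,4,5} {2,3,6}
Are 0 and 3 in the same component? no

Answer: no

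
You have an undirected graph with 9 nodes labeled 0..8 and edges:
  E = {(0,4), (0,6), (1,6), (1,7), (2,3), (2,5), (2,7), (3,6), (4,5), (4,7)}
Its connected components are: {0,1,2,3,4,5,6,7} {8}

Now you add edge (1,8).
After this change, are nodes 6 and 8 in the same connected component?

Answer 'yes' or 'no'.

Answer: yes

Derivation:
Initial components: {0,1,2,3,4,5,6,7} {8}
Adding edge (1,8): merges {0,1,2,3,4,5,6,7} and {8}.
New components: {0,1,2,3,4,5,6,7,8}
Are 6 and 8 in the same component? yes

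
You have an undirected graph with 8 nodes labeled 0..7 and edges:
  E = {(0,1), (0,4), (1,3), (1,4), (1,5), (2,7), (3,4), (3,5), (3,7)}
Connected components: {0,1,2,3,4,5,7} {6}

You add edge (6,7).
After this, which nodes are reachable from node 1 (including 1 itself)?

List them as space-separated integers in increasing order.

Answer: 0 1 2 3 4 5 6 7

Derivation:
Before: nodes reachable from 1: {0,1,2,3,4,5,7}
Adding (6,7): merges 1's component with another. Reachability grows.
After: nodes reachable from 1: {0,1,2,3,4,5,6,7}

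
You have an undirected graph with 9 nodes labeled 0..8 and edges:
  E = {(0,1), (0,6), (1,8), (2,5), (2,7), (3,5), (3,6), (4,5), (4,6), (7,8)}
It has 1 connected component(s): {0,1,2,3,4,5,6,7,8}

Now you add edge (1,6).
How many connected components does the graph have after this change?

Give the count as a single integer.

Answer: 1

Derivation:
Initial component count: 1
Add (1,6): endpoints already in same component. Count unchanged: 1.
New component count: 1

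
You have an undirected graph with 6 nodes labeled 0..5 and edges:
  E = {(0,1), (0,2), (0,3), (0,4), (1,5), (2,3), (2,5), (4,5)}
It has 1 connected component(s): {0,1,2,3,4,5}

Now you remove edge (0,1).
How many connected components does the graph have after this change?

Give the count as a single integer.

Initial component count: 1
Remove (0,1): not a bridge. Count unchanged: 1.
  After removal, components: {0,1,2,3,4,5}
New component count: 1

Answer: 1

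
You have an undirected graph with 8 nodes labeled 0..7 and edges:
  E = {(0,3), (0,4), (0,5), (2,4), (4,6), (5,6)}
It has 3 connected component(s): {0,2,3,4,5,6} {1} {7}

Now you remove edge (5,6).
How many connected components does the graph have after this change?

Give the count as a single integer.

Answer: 3

Derivation:
Initial component count: 3
Remove (5,6): not a bridge. Count unchanged: 3.
  After removal, components: {0,2,3,4,5,6} {1} {7}
New component count: 3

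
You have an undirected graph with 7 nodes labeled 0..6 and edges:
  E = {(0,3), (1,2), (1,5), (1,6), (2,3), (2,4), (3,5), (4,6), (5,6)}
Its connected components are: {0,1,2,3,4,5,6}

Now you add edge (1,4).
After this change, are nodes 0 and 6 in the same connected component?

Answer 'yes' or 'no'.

Initial components: {0,1,2,3,4,5,6}
Adding edge (1,4): both already in same component {0,1,2,3,4,5,6}. No change.
New components: {0,1,2,3,4,5,6}
Are 0 and 6 in the same component? yes

Answer: yes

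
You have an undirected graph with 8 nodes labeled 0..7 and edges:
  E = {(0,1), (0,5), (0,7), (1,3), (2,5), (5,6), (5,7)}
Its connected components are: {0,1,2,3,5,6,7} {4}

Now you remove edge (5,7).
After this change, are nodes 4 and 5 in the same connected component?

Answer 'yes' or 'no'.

Answer: no

Derivation:
Initial components: {0,1,2,3,5,6,7} {4}
Removing edge (5,7): not a bridge — component count unchanged at 2.
New components: {0,1,2,3,5,6,7} {4}
Are 4 and 5 in the same component? no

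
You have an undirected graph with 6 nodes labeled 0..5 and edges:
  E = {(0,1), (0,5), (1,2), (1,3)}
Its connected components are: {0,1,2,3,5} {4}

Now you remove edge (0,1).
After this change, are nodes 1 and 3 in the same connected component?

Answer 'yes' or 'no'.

Answer: yes

Derivation:
Initial components: {0,1,2,3,5} {4}
Removing edge (0,1): it was a bridge — component count 2 -> 3.
New components: {0,5} {1,2,3} {4}
Are 1 and 3 in the same component? yes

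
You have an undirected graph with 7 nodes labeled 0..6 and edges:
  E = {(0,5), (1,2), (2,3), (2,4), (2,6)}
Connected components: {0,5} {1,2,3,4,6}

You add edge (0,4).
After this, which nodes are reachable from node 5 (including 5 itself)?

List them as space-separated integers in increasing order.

Before: nodes reachable from 5: {0,5}
Adding (0,4): merges 5's component with another. Reachability grows.
After: nodes reachable from 5: {0,1,2,3,4,5,6}

Answer: 0 1 2 3 4 5 6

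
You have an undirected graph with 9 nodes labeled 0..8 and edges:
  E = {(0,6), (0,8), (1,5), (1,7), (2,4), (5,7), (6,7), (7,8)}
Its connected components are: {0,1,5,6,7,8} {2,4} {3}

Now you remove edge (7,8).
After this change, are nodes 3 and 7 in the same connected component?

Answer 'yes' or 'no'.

Answer: no

Derivation:
Initial components: {0,1,5,6,7,8} {2,4} {3}
Removing edge (7,8): not a bridge — component count unchanged at 3.
New components: {0,1,5,6,7,8} {2,4} {3}
Are 3 and 7 in the same component? no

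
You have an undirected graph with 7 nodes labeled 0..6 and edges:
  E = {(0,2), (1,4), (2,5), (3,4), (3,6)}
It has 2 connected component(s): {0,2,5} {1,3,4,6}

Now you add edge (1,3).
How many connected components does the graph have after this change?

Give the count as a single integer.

Answer: 2

Derivation:
Initial component count: 2
Add (1,3): endpoints already in same component. Count unchanged: 2.
New component count: 2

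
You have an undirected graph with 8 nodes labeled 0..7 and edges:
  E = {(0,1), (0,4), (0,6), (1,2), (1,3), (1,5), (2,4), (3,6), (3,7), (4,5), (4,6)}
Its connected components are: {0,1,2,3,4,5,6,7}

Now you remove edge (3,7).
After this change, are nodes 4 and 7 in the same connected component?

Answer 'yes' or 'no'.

Answer: no

Derivation:
Initial components: {0,1,2,3,4,5,6,7}
Removing edge (3,7): it was a bridge — component count 1 -> 2.
New components: {0,1,2,3,4,5,6} {7}
Are 4 and 7 in the same component? no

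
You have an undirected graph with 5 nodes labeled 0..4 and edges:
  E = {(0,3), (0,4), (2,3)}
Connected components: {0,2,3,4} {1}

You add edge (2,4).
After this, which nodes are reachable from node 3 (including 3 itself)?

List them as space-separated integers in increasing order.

Answer: 0 2 3 4

Derivation:
Before: nodes reachable from 3: {0,2,3,4}
Adding (2,4): both endpoints already in same component. Reachability from 3 unchanged.
After: nodes reachable from 3: {0,2,3,4}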